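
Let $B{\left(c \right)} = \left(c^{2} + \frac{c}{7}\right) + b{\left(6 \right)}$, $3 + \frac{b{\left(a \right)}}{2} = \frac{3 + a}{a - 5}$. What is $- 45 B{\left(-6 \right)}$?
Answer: $- \frac{14850}{7} \approx -2121.4$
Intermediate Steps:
$b{\left(a \right)} = -6 + \frac{2 \left(3 + a\right)}{-5 + a}$ ($b{\left(a \right)} = -6 + 2 \frac{3 + a}{a - 5} = -6 + 2 \frac{3 + a}{-5 + a} = -6 + \frac{2 \left(3 + a\right)}{-5 + a}$)
$B{\left(c \right)} = 12 + c^{2} + \frac{c}{7}$ ($B{\left(c \right)} = \left(c^{2} + \frac{c}{7}\right) + \frac{4 \left(9 - 6\right)}{-5 + 6} = \left(c^{2} + \frac{c}{7}\right) + \frac{4 \left(9 - 6\right)}{1} = \left(c^{2} + \frac{c}{7}\right) + 4 \cdot 1 \cdot 3 = \left(c^{2} + \frac{c}{7}\right) + 12 = 12 + c^{2} + \frac{c}{7}$)
$- 45 B{\left(-6 \right)} = - 45 \left(12 + \left(-6\right)^{2} + \frac{1}{7} \left(-6\right)\right) = - 45 \left(12 + 36 - \frac{6}{7}\right) = \left(-45\right) \frac{330}{7} = - \frac{14850}{7}$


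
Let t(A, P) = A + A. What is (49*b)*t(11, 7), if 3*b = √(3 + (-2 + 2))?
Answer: 1078*√3/3 ≈ 622.38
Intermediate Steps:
t(A, P) = 2*A
b = √3/3 (b = √(3 + (-2 + 2))/3 = √(3 + 0)/3 = √3/3 ≈ 0.57735)
(49*b)*t(11, 7) = (49*(√3/3))*(2*11) = (49*√3/3)*22 = 1078*√3/3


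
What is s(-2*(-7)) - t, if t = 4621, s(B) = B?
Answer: -4607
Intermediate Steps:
s(-2*(-7)) - t = -2*(-7) - 1*4621 = 14 - 4621 = -4607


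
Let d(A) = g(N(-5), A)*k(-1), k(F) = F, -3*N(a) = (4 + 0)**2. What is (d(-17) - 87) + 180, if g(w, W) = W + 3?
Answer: 107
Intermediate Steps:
N(a) = -16/3 (N(a) = -(4 + 0)**2/3 = -1/3*4**2 = -1/3*16 = -16/3)
g(w, W) = 3 + W
d(A) = -3 - A (d(A) = (3 + A)*(-1) = -3 - A)
(d(-17) - 87) + 180 = ((-3 - 1*(-17)) - 87) + 180 = ((-3 + 17) - 87) + 180 = (14 - 87) + 180 = -73 + 180 = 107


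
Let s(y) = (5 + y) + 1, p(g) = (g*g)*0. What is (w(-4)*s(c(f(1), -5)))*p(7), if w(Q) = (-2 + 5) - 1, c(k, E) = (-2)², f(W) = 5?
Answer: 0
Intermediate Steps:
c(k, E) = 4
p(g) = 0 (p(g) = g²*0 = 0)
w(Q) = 2 (w(Q) = 3 - 1 = 2)
s(y) = 6 + y
(w(-4)*s(c(f(1), -5)))*p(7) = (2*(6 + 4))*0 = (2*10)*0 = 20*0 = 0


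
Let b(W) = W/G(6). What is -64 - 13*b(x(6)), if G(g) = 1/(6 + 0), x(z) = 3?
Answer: -298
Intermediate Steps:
G(g) = 1/6
b(W) = 6*W (b(W) = W/(1/6) = W*6 = 6*W)
-64 - 13*b(x(6)) = -64 - 78*3 = -64 - 13*18 = -64 - 234 = -298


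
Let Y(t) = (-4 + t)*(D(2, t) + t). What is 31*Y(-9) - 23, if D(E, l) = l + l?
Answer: 10858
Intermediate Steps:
D(E, l) = 2*l
Y(t) = 3*t*(-4 + t) (Y(t) = (-4 + t)*(2*t + t) = (-4 + t)*(3*t) = 3*t*(-4 + t))
31*Y(-9) - 23 = 31*(3*(-9)*(-4 - 9)) - 23 = 31*(3*(-9)*(-13)) - 23 = 31*351 - 23 = 10881 - 23 = 10858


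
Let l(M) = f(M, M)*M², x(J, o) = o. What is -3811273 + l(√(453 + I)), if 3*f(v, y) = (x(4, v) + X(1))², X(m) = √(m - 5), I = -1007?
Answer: -3708229 + 2216*√554/3 ≈ -3.6908e+6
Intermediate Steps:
X(m) = √(-5 + m)
f(v, y) = (v + 2*I)²/3 (f(v, y) = (v + √(-5 + 1))²/3 = (v + √(-4))²/3 = (v + 2*I)²/3)
l(M) = M²*(M + 2*I)²/3 (l(M) = ((M + 2*I)²/3)*M² = M²*(M + 2*I)²/3)
-3811273 + l(√(453 + I)) = -3811273 + (√(453 - 1007))²*(√(453 - 1007) + 2*I)²/3 = -3811273 + (√(-554))²*(√(-554) + 2*I)²/3 = -3811273 + (I*√554)²*(I*√554 + 2*I)²/3 = -3811273 + (⅓)*(-554)*(2*I + I*√554)² = -3811273 - 554*(2*I + I*√554)²/3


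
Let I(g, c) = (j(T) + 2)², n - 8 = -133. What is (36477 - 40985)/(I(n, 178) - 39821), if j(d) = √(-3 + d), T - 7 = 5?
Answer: 1127/9949 ≈ 0.11328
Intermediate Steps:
T = 12 (T = 7 + 5 = 12)
n = -125 (n = 8 - 133 = -125)
I(g, c) = 25 (I(g, c) = (√(-3 + 12) + 2)² = (√9 + 2)² = (3 + 2)² = 5² = 25)
(36477 - 40985)/(I(n, 178) - 39821) = (36477 - 40985)/(25 - 39821) = -4508/(-39796) = -4508*(-1/39796) = 1127/9949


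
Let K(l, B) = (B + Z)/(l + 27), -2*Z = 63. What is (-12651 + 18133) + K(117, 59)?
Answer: 1578871/288 ≈ 5482.2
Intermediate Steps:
Z = -63/2 (Z = -½*63 = -63/2 ≈ -31.500)
K(l, B) = (-63/2 + B)/(27 + l) (K(l, B) = (B - 63/2)/(l + 27) = (-63/2 + B)/(27 + l))
(-12651 + 18133) + K(117, 59) = (-12651 + 18133) + (-63/2 + 59)/(27 + 117) = 5482 + (55/2)/144 = 5482 + (1/144)*(55/2) = 5482 + 55/288 = 1578871/288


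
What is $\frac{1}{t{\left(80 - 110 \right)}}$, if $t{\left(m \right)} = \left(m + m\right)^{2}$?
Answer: $\frac{1}{3600} \approx 0.00027778$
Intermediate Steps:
$t{\left(m \right)} = 4 m^{2}$ ($t{\left(m \right)} = \left(2 m\right)^{2} = 4 m^{2}$)
$\frac{1}{t{\left(80 - 110 \right)}} = \frac{1}{4 \left(80 - 110\right)^{2}} = \frac{1}{4 \left(-30\right)^{2}} = \frac{1}{4 \cdot 900} = \frac{1}{3600}$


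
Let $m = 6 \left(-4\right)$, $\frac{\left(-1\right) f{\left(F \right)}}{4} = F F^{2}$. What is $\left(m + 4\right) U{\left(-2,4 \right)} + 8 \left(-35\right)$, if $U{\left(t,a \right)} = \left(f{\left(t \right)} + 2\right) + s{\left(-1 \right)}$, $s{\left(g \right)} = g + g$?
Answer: $-920$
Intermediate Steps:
$s{\left(g \right)} = 2 g$
$f{\left(F \right)} = - 4 F^{3}$ ($f{\left(F \right)} = - 4 F F^{2} = - 4 F^{3}$)
$m = -24$
$U{\left(t,a \right)} = - 4 t^{3}$ ($U{\left(t,a \right)} = \left(- 4 t^{3} + 2\right) + 2 \left(-1\right) = \left(2 - 4 t^{3}\right) - 2 = - 4 t^{3}$)
$\left(m + 4\right) U{\left(-2,4 \right)} + 8 \left(-35\right) = \left(-24 + 4\right) \left(- 4 \left(-2\right)^{3}\right) + 8 \left(-35\right) = - 20 \left(\left(-4\right) \left(-8\right)\right) - 280 = \left(-20\right) 32 - 280 = -640 - 280 = -920$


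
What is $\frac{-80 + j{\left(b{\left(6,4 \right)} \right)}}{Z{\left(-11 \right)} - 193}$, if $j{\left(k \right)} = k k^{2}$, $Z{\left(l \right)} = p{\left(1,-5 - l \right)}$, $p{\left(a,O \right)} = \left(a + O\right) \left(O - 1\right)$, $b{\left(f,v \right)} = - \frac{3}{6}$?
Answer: $\frac{641}{1264} \approx 0.50712$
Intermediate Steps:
$b{\left(f,v \right)} = - \frac{1}{2}$ ($b{\left(f,v \right)} = \left(-3\right) \frac{1}{6} = - \frac{1}{2}$)
$p{\left(a,O \right)} = \left(-1 + O\right) \left(O + a\right)$ ($p{\left(a,O \right)} = \left(O + a\right) \left(-1 + O\right) = \left(-1 + O\right) \left(O + a\right)$)
$Z{\left(l \right)} = -1 + \left(-5 - l\right)^{2}$ ($Z{\left(l \right)} = \left(-5 - l\right)^{2} - \left(-5 - l\right) - 1 + \left(-5 - l\right) 1 = \left(-5 - l\right)^{2} + \left(5 + l\right) - 1 - \left(5 + l\right) = -1 + \left(-5 - l\right)^{2}$)
$j{\left(k \right)} = k^{3}$
$\frac{-80 + j{\left(b{\left(6,4 \right)} \right)}}{Z{\left(-11 \right)} - 193} = \frac{-80 + \left(- \frac{1}{2}\right)^{3}}{\left(-1 + \left(5 - 11\right)^{2}\right) - 193} = \frac{-80 - \frac{1}{8}}{\left(-1 + \left(-6\right)^{2}\right) - 193} = - \frac{641}{8 \left(\left(-1 + 36\right) - 193\right)} = - \frac{641}{8 \left(35 - 193\right)} = - \frac{641}{8 \left(-158\right)} = \left(- \frac{641}{8}\right) \left(- \frac{1}{158}\right) = \frac{641}{1264}$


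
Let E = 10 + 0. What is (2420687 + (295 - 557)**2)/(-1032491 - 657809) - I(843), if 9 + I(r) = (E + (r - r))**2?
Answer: -156306631/1690300 ≈ -92.473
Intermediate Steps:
E = 10
I(r) = 91 (I(r) = -9 + (10 + (r - r))**2 = -9 + (10 + 0)**2 = -9 + 10**2 = -9 + 100 = 91)
(2420687 + (295 - 557)**2)/(-1032491 - 657809) - I(843) = (2420687 + (295 - 557)**2)/(-1032491 - 657809) - 1*91 = (2420687 + (-262)**2)/(-1690300) - 91 = (2420687 + 68644)*(-1/1690300) - 91 = 2489331*(-1/1690300) - 91 = -2489331/1690300 - 91 = -156306631/1690300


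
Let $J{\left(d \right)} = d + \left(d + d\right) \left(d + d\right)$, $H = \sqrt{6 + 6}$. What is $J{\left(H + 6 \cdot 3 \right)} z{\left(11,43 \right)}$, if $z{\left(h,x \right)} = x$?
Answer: $58566 + 12470 \sqrt{3} \approx 80165.0$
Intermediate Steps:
$H = 2 \sqrt{3}$ ($H = \sqrt{12} = 2 \sqrt{3} \approx 3.4641$)
$J{\left(d \right)} = d + 4 d^{2}$ ($J{\left(d \right)} = d + 2 d 2 d = d + 4 d^{2}$)
$J{\left(H + 6 \cdot 3 \right)} z{\left(11,43 \right)} = \left(2 \sqrt{3} + 6 \cdot 3\right) \left(1 + 4 \left(2 \sqrt{3} + 6 \cdot 3\right)\right) 43 = \left(2 \sqrt{3} + 18\right) \left(1 + 4 \left(2 \sqrt{3} + 18\right)\right) 43 = \left(18 + 2 \sqrt{3}\right) \left(1 + 4 \left(18 + 2 \sqrt{3}\right)\right) 43 = \left(18 + 2 \sqrt{3}\right) \left(1 + \left(72 + 8 \sqrt{3}\right)\right) 43 = \left(18 + 2 \sqrt{3}\right) \left(73 + 8 \sqrt{3}\right) 43 = 43 \left(18 + 2 \sqrt{3}\right) \left(73 + 8 \sqrt{3}\right)$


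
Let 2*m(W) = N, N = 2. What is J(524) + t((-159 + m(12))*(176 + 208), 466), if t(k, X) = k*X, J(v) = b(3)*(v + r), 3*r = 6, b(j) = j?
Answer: -28271574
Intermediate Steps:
r = 2 (r = (⅓)*6 = 2)
m(W) = 1 (m(W) = (½)*2 = 1)
J(v) = 6 + 3*v (J(v) = 3*(v + 2) = 3*(2 + v) = 6 + 3*v)
t(k, X) = X*k
J(524) + t((-159 + m(12))*(176 + 208), 466) = (6 + 3*524) + 466*((-159 + 1)*(176 + 208)) = (6 + 1572) + 466*(-158*384) = 1578 + 466*(-60672) = 1578 - 28273152 = -28271574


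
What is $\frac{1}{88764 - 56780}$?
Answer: $\frac{1}{31984} \approx 3.1266 \cdot 10^{-5}$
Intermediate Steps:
$\frac{1}{88764 - 56780} = \frac{1}{31984}$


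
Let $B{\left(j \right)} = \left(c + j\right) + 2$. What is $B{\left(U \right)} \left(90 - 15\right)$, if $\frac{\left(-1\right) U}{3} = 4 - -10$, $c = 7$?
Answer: $-2475$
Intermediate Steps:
$U = -42$ ($U = - 3 \left(4 - -10\right) = - 3 \left(4 + 10\right) = \left(-3\right) 14 = -42$)
$B{\left(j \right)} = 9 + j$ ($B{\left(j \right)} = \left(7 + j\right) + 2 = 9 + j$)
$B{\left(U \right)} \left(90 - 15\right) = \left(9 - 42\right) \left(90 - 15\right) = \left(-33\right) 75 = -2475$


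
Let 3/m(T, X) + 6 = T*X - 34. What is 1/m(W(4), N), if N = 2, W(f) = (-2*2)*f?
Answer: -24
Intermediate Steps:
W(f) = -4*f
m(T, X) = 3/(-40 + T*X) (m(T, X) = 3/(-6 + (T*X - 34)) = 3/(-6 + (-34 + T*X)) = 3/(-40 + T*X))
1/m(W(4), N) = 1/(3/(-40 - 4*4*2)) = 1/(3/(-40 - 16*2)) = 1/(3/(-40 - 32)) = 1/(3/(-72)) = 1/(3*(-1/72)) = 1/(-1/24) = -24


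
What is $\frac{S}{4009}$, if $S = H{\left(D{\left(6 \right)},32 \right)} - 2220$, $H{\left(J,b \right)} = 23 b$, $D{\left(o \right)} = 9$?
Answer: $- \frac{1484}{4009} \approx -0.37017$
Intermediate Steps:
$S = -1484$ ($S = 23 \cdot 32 - 2220 = 736 - 2220 = -1484$)
$\frac{S}{4009} = - \frac{1484}{4009}$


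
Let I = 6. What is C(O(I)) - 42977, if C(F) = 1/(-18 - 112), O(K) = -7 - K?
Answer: -5587011/130 ≈ -42977.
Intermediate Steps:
C(F) = -1/130 (C(F) = 1/(-130) = -1/130)
C(O(I)) - 42977 = -1/130 - 42977 = -5587011/130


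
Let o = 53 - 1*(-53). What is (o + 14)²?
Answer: 14400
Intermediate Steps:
o = 106 (o = 53 + 53 = 106)
(o + 14)² = (106 + 14)² = 120² = 14400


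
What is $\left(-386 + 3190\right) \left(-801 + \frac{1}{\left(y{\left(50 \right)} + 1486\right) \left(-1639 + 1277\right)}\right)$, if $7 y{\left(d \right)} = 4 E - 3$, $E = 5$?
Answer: $- \frac{4235601947170}{1885839} \approx -2.246 \cdot 10^{6}$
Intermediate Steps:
$y{\left(d \right)} = \frac{17}{7}$ ($y{\left(d \right)} = \frac{4 \cdot 5 - 3}{7} = \frac{20 - 3}{7} = \frac{1}{7} \cdot 17 = \frac{17}{7}$)
$\left(-386 + 3190\right) \left(-801 + \frac{1}{\left(y{\left(50 \right)} + 1486\right) \left(-1639 + 1277\right)}\right) = \left(-386 + 3190\right) \left(-801 + \frac{1}{\left(\frac{17}{7} + 1486\right) \left(-1639 + 1277\right)}\right) = 2804 \left(-801 + \frac{1}{\frac{10419}{7} \left(-362\right)}\right) = 2804 \left(-801 + \frac{1}{- \frac{3771678}{7}}\right) = 2804 \left(-801 - \frac{7}{3771678}\right) = 2804 \left(- \frac{3021114085}{3771678}\right) = - \frac{4235601947170}{1885839}$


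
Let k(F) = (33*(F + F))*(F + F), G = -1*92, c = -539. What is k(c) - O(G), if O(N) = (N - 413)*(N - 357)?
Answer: 38122027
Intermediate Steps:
G = -92
O(N) = (-413 + N)*(-357 + N)
k(F) = 132*F² (k(F) = (33*(2*F))*(2*F) = (66*F)*(2*F) = 132*F²)
k(c) - O(G) = 132*(-539)² - (147441 + (-92)² - 770*(-92)) = 132*290521 - (147441 + 8464 + 70840) = 38348772 - 1*226745 = 38348772 - 226745 = 38122027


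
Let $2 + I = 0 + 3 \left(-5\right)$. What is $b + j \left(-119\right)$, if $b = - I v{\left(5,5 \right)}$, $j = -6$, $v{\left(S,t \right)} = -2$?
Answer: $680$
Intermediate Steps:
$I = -17$ ($I = -2 + \left(0 + 3 \left(-5\right)\right) = -2 + \left(0 - 15\right) = -2 - 15 = -17$)
$b = -34$ ($b = \left(-1\right) \left(-17\right) \left(-2\right) = 17 \left(-2\right) = -34$)
$b + j \left(-119\right) = -34 - -714 = -34 + 714 = 680$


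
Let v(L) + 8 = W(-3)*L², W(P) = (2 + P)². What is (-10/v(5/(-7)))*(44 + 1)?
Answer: 22050/367 ≈ 60.082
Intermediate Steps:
v(L) = -8 + L² (v(L) = -8 + (2 - 3)²*L² = -8 + (-1)²*L² = -8 + 1*L² = -8 + L²)
(-10/v(5/(-7)))*(44 + 1) = (-10/(-8 + (5/(-7))²))*(44 + 1) = -10/(-8 + (5*(-⅐))²)*45 = -10/(-8 + (-5/7)²)*45 = -10/(-8 + 25/49)*45 = -10/(-367/49)*45 = -10*(-49/367)*45 = (490/367)*45 = 22050/367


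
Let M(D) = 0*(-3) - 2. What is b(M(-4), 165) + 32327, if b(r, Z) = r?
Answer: 32325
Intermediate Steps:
M(D) = -2 (M(D) = 0 - 2 = -2)
b(M(-4), 165) + 32327 = -2 + 32327 = 32325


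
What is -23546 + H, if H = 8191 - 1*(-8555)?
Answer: -6800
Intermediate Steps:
H = 16746 (H = 8191 + 8555 = 16746)
-23546 + H = -23546 + 16746 = -6800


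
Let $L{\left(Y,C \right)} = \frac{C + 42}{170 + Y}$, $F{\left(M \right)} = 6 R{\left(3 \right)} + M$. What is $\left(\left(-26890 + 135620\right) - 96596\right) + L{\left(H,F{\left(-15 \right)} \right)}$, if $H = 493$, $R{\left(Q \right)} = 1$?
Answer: $\frac{2681625}{221} \approx 12134.0$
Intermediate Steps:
$F{\left(M \right)} = 6 + M$ ($F{\left(M \right)} = 6 \cdot 1 + M = 6 + M$)
$L{\left(Y,C \right)} = \frac{42 + C}{170 + Y}$
$\left(\left(-26890 + 135620\right) - 96596\right) + L{\left(H,F{\left(-15 \right)} \right)} = \left(\left(-26890 + 135620\right) - 96596\right) + \frac{42 + \left(6 - 15\right)}{170 + 493} = \left(108730 - 96596\right) + \frac{42 - 9}{663} = 12134 + \frac{1}{663} \cdot 33 = 12134 + \frac{11}{221} = \frac{2681625}{221}$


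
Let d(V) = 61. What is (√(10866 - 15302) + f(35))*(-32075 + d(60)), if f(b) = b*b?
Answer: -39217150 - 64028*I*√1109 ≈ -3.9217e+7 - 2.1322e+6*I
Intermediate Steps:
f(b) = b²
(√(10866 - 15302) + f(35))*(-32075 + d(60)) = (√(10866 - 15302) + 35²)*(-32075 + 61) = (√(-4436) + 1225)*(-32014) = (2*I*√1109 + 1225)*(-32014) = (1225 + 2*I*√1109)*(-32014) = -39217150 - 64028*I*√1109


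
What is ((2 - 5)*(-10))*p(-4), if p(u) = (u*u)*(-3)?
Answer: -1440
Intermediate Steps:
p(u) = -3*u² (p(u) = u²*(-3) = -3*u²)
((2 - 5)*(-10))*p(-4) = ((2 - 5)*(-10))*(-3*(-4)²) = (-3*(-10))*(-3*16) = 30*(-48) = -1440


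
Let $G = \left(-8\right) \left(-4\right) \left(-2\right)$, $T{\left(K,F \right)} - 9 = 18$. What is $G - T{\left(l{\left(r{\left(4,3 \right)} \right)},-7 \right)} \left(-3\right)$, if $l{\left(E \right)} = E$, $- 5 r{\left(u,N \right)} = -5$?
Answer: $17$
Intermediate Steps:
$r{\left(u,N \right)} = 1$ ($r{\left(u,N \right)} = \left(- \frac{1}{5}\right) \left(-5\right) = 1$)
$T{\left(K,F \right)} = 27$ ($T{\left(K,F \right)} = 9 + 18 = 27$)
$G = -64$ ($G = 32 \left(-2\right) = -64$)
$G - T{\left(l{\left(r{\left(4,3 \right)} \right)},-7 \right)} \left(-3\right) = -64 - 27 \left(-3\right) = -64 - -81 = -64 + 81 = 17$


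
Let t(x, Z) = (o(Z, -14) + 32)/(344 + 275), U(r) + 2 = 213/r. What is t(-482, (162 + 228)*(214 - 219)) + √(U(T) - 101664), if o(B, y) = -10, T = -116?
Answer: 22/619 + I*√342010601/58 ≈ 0.035541 + 318.85*I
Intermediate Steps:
U(r) = -2 + 213/r
t(x, Z) = 22/619 (t(x, Z) = (-10 + 32)/(344 + 275) = 22/619)
t(-482, (162 + 228)*(214 - 219)) + √(U(T) - 101664) = 22/619 + √((-2 + 213/(-116)) - 101664) = 22/619 + √((-2 + 213*(-1/116)) - 101664) = 22/619 + √((-2 - 213/116) - 101664) = 22/619 + √(-445/116 - 101664) = 22/619 + √(-11793469/116) = 22/619 + I*√342010601/58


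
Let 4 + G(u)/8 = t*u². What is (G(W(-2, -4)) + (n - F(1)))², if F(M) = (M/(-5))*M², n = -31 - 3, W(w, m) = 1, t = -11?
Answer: 591361/25 ≈ 23654.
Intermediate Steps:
n = -34
F(M) = -M³/5 (F(M) = (M*(-⅕))*M² = (-M/5)*M² = -M³/5)
G(u) = -32 - 88*u² (G(u) = -32 + 8*(-11*u²) = -32 - 88*u²)
(G(W(-2, -4)) + (n - F(1)))² = ((-32 - 88*1²) + (-34 - (-1)*1³/5))² = ((-32 - 88*1) + (-34 - (-1)/5))² = ((-32 - 88) + (-34 - 1*(-⅕)))² = (-120 + (-34 + ⅕))² = (-120 - 169/5)² = (-769/5)² = 591361/25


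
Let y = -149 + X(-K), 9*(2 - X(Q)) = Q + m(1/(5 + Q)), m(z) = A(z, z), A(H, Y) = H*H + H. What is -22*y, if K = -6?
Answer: 35738/11 ≈ 3248.9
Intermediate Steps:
A(H, Y) = H + H² (A(H, Y) = H² + H = H + H²)
m(z) = z*(1 + z)
X(Q) = 2 - Q/9 - (1 + 1/(5 + Q))/(9*(5 + Q)) (X(Q) = 2 - (Q + (1 + 1/(5 + Q))/(5 + Q))/9 = 2 + (-Q/9 - (1 + 1/(5 + Q))/(9*(5 + Q))) = 2 - Q/9 - (1 + 1/(5 + Q))/(9*(5 + Q)))
y = -17869/121 (y = -149 + (-6 - (-1)*(-6) + (5 - 1*(-6))²*(18 - (-1)*(-6)))/(9*(5 - 1*(-6))²) = -149 + (-6 - 1*6 + (5 + 6)²*(18 - 1*6))/(9*(5 + 6)²) = -149 + (⅑)*(-6 - 6 + 11²*(18 - 6))/11² = -149 + (⅑)*(1/121)*(-6 - 6 + 121*12) = -149 + (⅑)*(1/121)*(-6 - 6 + 1452) = -149 + (⅑)*(1/121)*1440 = -149 + 160/121 = -17869/121 ≈ -147.68)
-22*y = -22*(-17869/121) = 35738/11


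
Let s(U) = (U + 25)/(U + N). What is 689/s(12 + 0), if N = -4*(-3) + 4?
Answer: 19292/37 ≈ 521.41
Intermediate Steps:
N = 16 (N = 12 + 4 = 16)
s(U) = (25 + U)/(16 + U) (s(U) = (U + 25)/(U + 16) = (25 + U)/(16 + U))
689/s(12 + 0) = 689/(((25 + (12 + 0))/(16 + (12 + 0)))) = 689/(((25 + 12)/(16 + 12))) = 689/((37/28)) = 689/(((1/28)*37)) = 689/(37/28) = 689*(28/37) = 19292/37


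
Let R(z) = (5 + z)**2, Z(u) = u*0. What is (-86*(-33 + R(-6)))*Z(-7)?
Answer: 0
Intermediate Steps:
Z(u) = 0
(-86*(-33 + R(-6)))*Z(-7) = -86*(-33 + (5 - 6)**2)*0 = -86*(-33 + (-1)**2)*0 = -86*(-33 + 1)*0 = -86*(-32)*0 = 2752*0 = 0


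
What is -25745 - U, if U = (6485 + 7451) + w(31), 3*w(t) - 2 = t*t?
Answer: -40002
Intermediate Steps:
w(t) = 2/3 + t**2/3 (w(t) = 2/3 + (t*t)/3 = 2/3 + t**2/3)
U = 14257 (U = (6485 + 7451) + (2/3 + (1/3)*31**2) = 13936 + (2/3 + (1/3)*961) = 13936 + (2/3 + 961/3) = 13936 + 321 = 14257)
-25745 - U = -25745 - 1*14257 = -25745 - 14257 = -40002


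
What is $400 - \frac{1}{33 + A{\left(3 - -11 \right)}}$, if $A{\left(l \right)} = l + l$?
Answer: $\frac{24399}{61} \approx 399.98$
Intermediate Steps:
$A{\left(l \right)} = 2 l$
$400 - \frac{1}{33 + A{\left(3 - -11 \right)}} = 400 - \frac{1}{33 + 2 \left(3 - -11\right)} = 400 - \frac{1}{33 + 2 \left(3 + 11\right)} = 400 - \frac{1}{33 + 2 \cdot 14} = 400 - \frac{1}{33 + 28} = 400 - \frac{1}{61} = \frac{24399}{61}$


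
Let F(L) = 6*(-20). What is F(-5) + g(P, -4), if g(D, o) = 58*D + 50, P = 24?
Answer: 1322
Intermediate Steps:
F(L) = -120
g(D, o) = 50 + 58*D
F(-5) + g(P, -4) = -120 + (50 + 58*24) = -120 + (50 + 1392) = -120 + 1442 = 1322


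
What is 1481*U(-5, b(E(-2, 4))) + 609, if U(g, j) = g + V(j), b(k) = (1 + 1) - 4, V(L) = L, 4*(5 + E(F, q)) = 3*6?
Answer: -9758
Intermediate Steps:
E(F, q) = -½ (E(F, q) = -5 + (3*6)/4 = -5 + (¼)*18 = -5 + 9/2 = -½)
b(k) = -2 (b(k) = 2 - 4 = -2)
U(g, j) = g + j
1481*U(-5, b(E(-2, 4))) + 609 = 1481*(-5 - 2) + 609 = 1481*(-7) + 609 = -10367 + 609 = -9758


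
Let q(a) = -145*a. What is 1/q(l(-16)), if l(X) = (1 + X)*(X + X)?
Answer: -1/69600 ≈ -1.4368e-5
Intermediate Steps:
l(X) = 2*X*(1 + X) (l(X) = (1 + X)*(2*X) = 2*X*(1 + X))
1/q(l(-16)) = 1/(-290*(-16)*(1 - 16)) = 1/(-290*(-16)*(-15)) = 1/(-145*480) = 1/(-69600) = -1/69600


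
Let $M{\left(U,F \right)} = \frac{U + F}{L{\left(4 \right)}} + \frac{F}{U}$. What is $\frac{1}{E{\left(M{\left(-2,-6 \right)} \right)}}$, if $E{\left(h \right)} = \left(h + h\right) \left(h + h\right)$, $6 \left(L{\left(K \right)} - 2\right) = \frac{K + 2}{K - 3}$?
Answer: $\frac{9}{4} \approx 2.25$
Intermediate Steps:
$L{\left(K \right)} = 2 + \frac{2 + K}{6 \left(-3 + K\right)}$ ($L{\left(K \right)} = 2 + \frac{\left(K + 2\right) \frac{1}{K - 3}}{6} = 2 + \frac{\left(2 + K\right) \frac{1}{-3 + K}}{6} = 2 + \frac{\frac{1}{-3 + K} \left(2 + K\right)}{6} = 2 + \frac{2 + K}{6 \left(-3 + K\right)}$)
$M{\left(U,F \right)} = \frac{F}{3} + \frac{U}{3} + \frac{F}{U}$ ($M{\left(U,F \right)} = \frac{U + F}{\frac{1}{6} \frac{1}{-3 + 4} \left(-34 + 13 \cdot 4\right)} + \frac{F}{U} = \frac{F + U}{\frac{1}{6} \cdot 1^{-1} \left(-34 + 52\right)} + \frac{F}{U} = \frac{F + U}{\frac{1}{6} \cdot 1 \cdot 18} + \frac{F}{U} = \frac{F + U}{3} + \frac{F}{U} = \left(F + U\right) \frac{1}{3} + \frac{F}{U} = \left(\frac{F}{3} + \frac{U}{3}\right) + \frac{F}{U} = \frac{F}{3} + \frac{U}{3} + \frac{F}{U}$)
$E{\left(h \right)} = 4 h^{2}$ ($E{\left(h \right)} = 2 h 2 h = 4 h^{2}$)
$\frac{1}{E{\left(M{\left(-2,-6 \right)} \right)}} = \frac{1}{4 \left(\frac{-6 + \frac{1}{3} \left(-2\right) \left(-6 - 2\right)}{-2}\right)^{2}} = \frac{1}{4 \left(- \frac{-6 + \frac{1}{3} \left(-2\right) \left(-8\right)}{2}\right)^{2}} = \frac{1}{4 \left(- \frac{-6 + \frac{16}{3}}{2}\right)^{2}} = \frac{1}{4 \left(\left(- \frac{1}{2}\right) \left(- \frac{2}{3}\right)\right)^{2}} = \frac{1}{4 \left(\frac{1}{3}\right)^{2}} = \frac{1}{4 \cdot \frac{1}{9}} = \frac{1}{\frac{4}{9}} = \frac{9}{4}$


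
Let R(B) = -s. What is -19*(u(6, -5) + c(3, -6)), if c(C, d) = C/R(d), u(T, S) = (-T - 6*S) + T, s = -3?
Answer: -589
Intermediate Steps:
R(B) = 3 (R(B) = -1*(-3) = 3)
u(T, S) = -6*S
c(C, d) = C/3
-19*(u(6, -5) + c(3, -6)) = -19*(-6*(-5) + (1/3)*3) = -19*(30 + 1) = -19*31 = -589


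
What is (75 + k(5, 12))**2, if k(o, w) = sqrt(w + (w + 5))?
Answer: (75 + sqrt(29))**2 ≈ 6461.8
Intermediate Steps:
k(o, w) = sqrt(5 + 2*w) (k(o, w) = sqrt(w + (5 + w)) = sqrt(5 + 2*w))
(75 + k(5, 12))**2 = (75 + sqrt(5 + 2*12))**2 = (75 + sqrt(5 + 24))**2 = (75 + sqrt(29))**2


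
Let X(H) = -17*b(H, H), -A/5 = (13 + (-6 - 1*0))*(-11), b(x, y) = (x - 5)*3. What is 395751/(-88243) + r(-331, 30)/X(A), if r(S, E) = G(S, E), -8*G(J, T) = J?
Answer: -61386443473/13681194720 ≈ -4.4869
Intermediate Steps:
b(x, y) = -15 + 3*x (b(x, y) = (-5 + x)*3 = -15 + 3*x)
G(J, T) = -J/8
r(S, E) = -S/8
A = 385 (A = -5*(13 + (-6 - 1*0))*(-11) = -5*(13 + (-6 + 0))*(-11) = -5*(13 - 6)*(-11) = -35*(-11) = -5*(-77) = 385)
X(H) = 255 - 51*H (X(H) = -17*(-15 + 3*H) = 255 - 51*H)
395751/(-88243) + r(-331, 30)/X(A) = 395751/(-88243) + (-1/8*(-331))/(255 - 51*385) = 395751*(-1/88243) + 331/(8*(255 - 19635)) = -395751/88243 + (331/8)/(-19380) = -395751/88243 + (331/8)*(-1/19380) = -395751/88243 - 331/155040 = -61386443473/13681194720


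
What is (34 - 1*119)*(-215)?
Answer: 18275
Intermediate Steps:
(34 - 1*119)*(-215) = (34 - 119)*(-215) = -85*(-215) = 18275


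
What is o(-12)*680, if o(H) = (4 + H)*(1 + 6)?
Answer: -38080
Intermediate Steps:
o(H) = 28 + 7*H (o(H) = (4 + H)*7 = 28 + 7*H)
o(-12)*680 = (28 + 7*(-12))*680 = (28 - 84)*680 = -56*680 = -38080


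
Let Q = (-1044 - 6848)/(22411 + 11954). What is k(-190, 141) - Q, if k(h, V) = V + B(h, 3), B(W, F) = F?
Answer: 4956452/34365 ≈ 144.23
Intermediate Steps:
k(h, V) = 3 + V (k(h, V) = V + 3 = 3 + V)
Q = -7892/34365 ≈ -0.22965
k(-190, 141) - Q = (3 + 141) - 1*(-7892/34365) = 144 + 7892/34365 = 4956452/34365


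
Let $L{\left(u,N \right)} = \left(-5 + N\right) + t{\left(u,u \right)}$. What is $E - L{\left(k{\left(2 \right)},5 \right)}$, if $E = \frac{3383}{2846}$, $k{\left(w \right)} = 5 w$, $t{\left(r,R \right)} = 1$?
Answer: $\frac{537}{2846} \approx 0.18869$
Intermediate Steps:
$E = \frac{3383}{2846}$ ($E = 3383 \cdot \frac{1}{2846} = \frac{3383}{2846} \approx 1.1887$)
$L{\left(u,N \right)} = -4 + N$ ($L{\left(u,N \right)} = \left(-5 + N\right) + 1 = -4 + N$)
$E - L{\left(k{\left(2 \right)},5 \right)} = \frac{3383}{2846} - \left(-4 + 5\right) = \frac{3383}{2846} - 1 = \frac{537}{2846}$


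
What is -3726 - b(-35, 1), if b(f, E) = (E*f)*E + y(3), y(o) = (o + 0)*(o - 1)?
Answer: -3697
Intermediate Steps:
y(o) = o*(-1 + o)
b(f, E) = 6 + f*E² (b(f, E) = (E*f)*E + 3*(-1 + 3) = f*E² + 3*2 = f*E² + 6 = 6 + f*E²)
-3726 - b(-35, 1) = -3726 - (6 - 35*1²) = -3726 - (6 - 35*1) = -3726 - (6 - 35) = -3726 - 1*(-29) = -3726 + 29 = -3697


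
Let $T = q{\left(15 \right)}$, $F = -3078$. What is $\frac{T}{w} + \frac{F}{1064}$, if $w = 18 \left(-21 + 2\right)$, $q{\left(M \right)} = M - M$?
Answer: $- \frac{81}{28} \approx -2.8929$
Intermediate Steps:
$q{\left(M \right)} = 0$
$T = 0$
$w = -342$ ($w = 18 \left(-19\right) = -342$)
$\frac{T}{w} + \frac{F}{1064} = \frac{0}{-342} - \frac{3078}{1064} = 0 \left(- \frac{1}{342}\right) - \frac{81}{28} = 0 - \frac{81}{28} = - \frac{81}{28}$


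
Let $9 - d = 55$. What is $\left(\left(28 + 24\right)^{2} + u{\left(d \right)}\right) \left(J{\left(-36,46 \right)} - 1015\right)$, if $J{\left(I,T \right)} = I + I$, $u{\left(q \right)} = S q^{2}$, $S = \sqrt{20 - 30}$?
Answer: $-2939248 - 2300092 i \sqrt{10} \approx -2.9392 \cdot 10^{6} - 7.2735 \cdot 10^{6} i$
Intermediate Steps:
$d = -46$ ($d = 9 - 55 = -46$)
$S = i \sqrt{10}$ ($S = \sqrt{-10} = i \sqrt{10} \approx 3.1623 i$)
$u{\left(q \right)} = i \sqrt{10} q^{2}$
$J{\left(I,T \right)} = 2 I$
$\left(\left(28 + 24\right)^{2} + u{\left(d \right)}\right) \left(J{\left(-36,46 \right)} - 1015\right) = \left(\left(28 + 24\right)^{2} + i \sqrt{10} \left(-46\right)^{2}\right) \left(2 \left(-36\right) - 1015\right) = \left(52^{2} + i \sqrt{10} \cdot 2116\right) \left(-72 - 1015\right) = \left(2704 + 2116 i \sqrt{10}\right) \left(-1087\right) = -2939248 - 2300092 i \sqrt{10}$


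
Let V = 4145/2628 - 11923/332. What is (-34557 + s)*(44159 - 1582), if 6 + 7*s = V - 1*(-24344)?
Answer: -505205535712595/381717 ≈ -1.3235e+9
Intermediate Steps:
V = -1872344/54531 (V = 4145*(1/2628) - 11923*1/332 = 4145/2628 - 11923/332 = -1872344/54531 ≈ -34.335)
s = 1325303134/381717 (s = -6/7 + (-1872344/54531 - 1*(-24344))/7 = -6/7 + (-1872344/54531 + 24344)/7 = -6/7 + (1/7)*(1325630320/54531) = -6/7 + 189375760/54531 = 1325303134/381717 ≈ 3472.0)
(-34557 + s)*(44159 - 1582) = (-34557 + 1325303134/381717)*(44159 - 1582) = -11865691235/381717*42577 = -505205535712595/381717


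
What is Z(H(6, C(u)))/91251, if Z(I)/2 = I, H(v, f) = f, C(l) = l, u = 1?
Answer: 2/91251 ≈ 2.1918e-5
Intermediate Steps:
Z(I) = 2*I
Z(H(6, C(u)))/91251 = (2*1)/91251 = 2*(1/91251) = 2/91251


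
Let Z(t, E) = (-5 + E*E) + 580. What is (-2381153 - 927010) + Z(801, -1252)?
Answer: -1740084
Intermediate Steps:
Z(t, E) = 575 + E² (Z(t, E) = (-5 + E²) + 580 = 575 + E²)
(-2381153 - 927010) + Z(801, -1252) = (-2381153 - 927010) + (575 + (-1252)²) = -3308163 + (575 + 1567504) = -3308163 + 1568079 = -1740084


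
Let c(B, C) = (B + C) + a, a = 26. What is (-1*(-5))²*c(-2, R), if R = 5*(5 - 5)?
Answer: 600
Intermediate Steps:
R = 0 (R = 5*0 = 0)
c(B, C) = 26 + B + C (c(B, C) = (B + C) + 26 = 26 + B + C)
(-1*(-5))²*c(-2, R) = (-1*(-5))²*(26 - 2 + 0) = 5²*24 = 25*24 = 600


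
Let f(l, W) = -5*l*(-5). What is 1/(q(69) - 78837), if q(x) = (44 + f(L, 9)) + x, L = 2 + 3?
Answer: -1/78599 ≈ -1.2723e-5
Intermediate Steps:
L = 5
f(l, W) = 25*l
q(x) = 169 + x (q(x) = (44 + 25*5) + x = (44 + 125) + x = 169 + x)
1/(q(69) - 78837) = 1/((169 + 69) - 78837) = 1/(238 - 78837) = 1/(-78599) = -1/78599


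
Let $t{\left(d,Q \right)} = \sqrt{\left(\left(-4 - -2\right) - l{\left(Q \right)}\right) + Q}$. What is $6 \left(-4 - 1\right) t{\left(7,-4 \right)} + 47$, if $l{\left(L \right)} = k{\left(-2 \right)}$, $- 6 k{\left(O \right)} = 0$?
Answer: $47 - 30 i \sqrt{6} \approx 47.0 - 73.485 i$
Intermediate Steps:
$k{\left(O \right)} = 0$ ($k{\left(O \right)} = \left(- \frac{1}{6}\right) 0 = 0$)
$l{\left(L \right)} = 0$
$t{\left(d,Q \right)} = \sqrt{-2 + Q}$ ($t{\left(d,Q \right)} = \sqrt{\left(\left(-4 - -2\right) - 0\right) + Q} = \sqrt{\left(\left(-4 + 2\right) + 0\right) + Q} = \sqrt{\left(-2 + 0\right) + Q} = \sqrt{-2 + Q}$)
$6 \left(-4 - 1\right) t{\left(7,-4 \right)} + 47 = 6 \left(-4 - 1\right) \sqrt{-2 - 4} + 47 = 6 \left(-5\right) \sqrt{-6} + 47 = - 30 i \sqrt{6} + 47 = 47 - 30 i \sqrt{6}$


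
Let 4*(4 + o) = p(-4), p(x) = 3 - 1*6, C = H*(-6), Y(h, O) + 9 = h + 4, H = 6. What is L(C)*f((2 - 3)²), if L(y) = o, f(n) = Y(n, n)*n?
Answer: 19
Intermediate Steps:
Y(h, O) = -5 + h (Y(h, O) = -9 + (h + 4) = -9 + (4 + h) = -5 + h)
C = -36 (C = 6*(-6) = -36)
f(n) = n*(-5 + n) (f(n) = (-5 + n)*n = n*(-5 + n))
p(x) = -3 (p(x) = 3 - 6 = -3)
o = -19/4 (o = -4 + (¼)*(-3) = -4 - ¾ = -19/4 ≈ -4.7500)
L(y) = -19/4
L(C)*f((2 - 3)²) = -19*(2 - 3)²*(-5 + (2 - 3)²)/4 = -19*(-1)²*(-5 + (-1)²)/4 = -19*(-5 + 1)/4 = -19*(-4)/4 = -19/4*(-4) = 19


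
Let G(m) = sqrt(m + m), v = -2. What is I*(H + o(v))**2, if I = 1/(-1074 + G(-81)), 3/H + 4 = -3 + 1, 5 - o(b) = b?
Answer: -30251/769092 - 169*I*sqrt(2)/512728 ≈ -0.039333 - 0.00046614*I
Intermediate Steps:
o(b) = 5 - b
G(m) = sqrt(2)*sqrt(m) (G(m) = sqrt(2*m) = sqrt(2)*sqrt(m))
H = -1/2 (H = 3/(-4 + (-3 + 1)) = 3/(-4 - 2) = 3/(-6) = 3*(-1/6) = -1/2 ≈ -0.50000)
I = 1/(-1074 + 9*I*sqrt(2)) (I = 1/(-1074 + sqrt(2)*sqrt(-81)) = 1/(-1074 + sqrt(2)*(9*I)) = 1/(-1074 + 9*I*sqrt(2)) ≈ -0.00093097 - 1.103e-5*I)
I*(H + o(v))**2 = (-179/192273 - I*sqrt(2)/128182)*(-1/2 + (5 - 1*(-2)))**2 = (-179/192273 - I*sqrt(2)/128182)*(-1/2 + (5 + 2))**2 = (-179/192273 - I*sqrt(2)/128182)*(-1/2 + 7)**2 = (-179/192273 - I*sqrt(2)/128182)*(13/2)**2 = (-179/192273 - I*sqrt(2)/128182)*(169/4) = -30251/769092 - 169*I*sqrt(2)/512728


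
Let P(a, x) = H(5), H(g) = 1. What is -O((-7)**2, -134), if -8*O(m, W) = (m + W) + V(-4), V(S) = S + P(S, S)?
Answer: -11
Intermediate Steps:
P(a, x) = 1
V(S) = 1 + S (V(S) = S + 1 = 1 + S)
O(m, W) = 3/8 - W/8 - m/8 (O(m, W) = -((m + W) + (1 - 4))/8 = -((W + m) - 3)/8 = -(-3 + W + m)/8 = 3/8 - W/8 - m/8)
-O((-7)**2, -134) = -(3/8 - 1/8*(-134) - 1/8*(-7)**2) = -(3/8 + 67/4 - 1/8*49) = -(3/8 + 67/4 - 49/8) = -1*11 = -11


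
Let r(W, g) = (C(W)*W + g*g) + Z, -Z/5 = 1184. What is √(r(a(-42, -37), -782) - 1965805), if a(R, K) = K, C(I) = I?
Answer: 4*I*√84927 ≈ 1165.7*I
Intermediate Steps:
Z = -5920 (Z = -5*1184 = -5920)
r(W, g) = -5920 + W² + g² (r(W, g) = (W*W + g*g) - 5920 = (W² + g²) - 5920 = -5920 + W² + g²)
√(r(a(-42, -37), -782) - 1965805) = √((-5920 + (-37)² + (-782)²) - 1965805) = √((-5920 + 1369 + 611524) - 1965805) = √(606973 - 1965805) = √(-1358832) = 4*I*√84927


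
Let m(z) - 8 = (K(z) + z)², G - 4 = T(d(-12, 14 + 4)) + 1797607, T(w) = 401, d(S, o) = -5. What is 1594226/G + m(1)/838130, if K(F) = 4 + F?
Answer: 334061937477/376741949390 ≈ 0.88671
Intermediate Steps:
G = 1798012 (G = 4 + (401 + 1797607) = 4 + 1798008 = 1798012)
m(z) = 8 + (4 + 2*z)² (m(z) = 8 + ((4 + z) + z)² = 8 + (4 + 2*z)²)
1594226/G + m(1)/838130 = 1594226/1798012 + (8 + 4*(2 + 1)²)/838130 = 1594226*(1/1798012) + (8 + 4*3²)*(1/838130) = 797113/899006 + (8 + 4*9)*(1/838130) = 797113/899006 + (8 + 36)*(1/838130) = 797113/899006 + 44*(1/838130) = 797113/899006 + 22/419065 = 334061937477/376741949390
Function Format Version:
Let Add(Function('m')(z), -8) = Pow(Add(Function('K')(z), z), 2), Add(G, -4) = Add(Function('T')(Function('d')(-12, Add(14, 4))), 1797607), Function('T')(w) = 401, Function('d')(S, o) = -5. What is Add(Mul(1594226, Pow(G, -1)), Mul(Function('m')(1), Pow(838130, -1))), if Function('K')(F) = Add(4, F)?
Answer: Rational(334061937477, 376741949390) ≈ 0.88671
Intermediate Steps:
G = 1798012 (G = Add(4, Add(401, 1797607)) = Add(4, 1798008) = 1798012)
Function('m')(z) = Add(8, Pow(Add(4, Mul(2, z)), 2)) (Function('m')(z) = Add(8, Pow(Add(Add(4, z), z), 2)) = Add(8, Pow(Add(4, Mul(2, z)), 2)))
Add(Mul(1594226, Pow(G, -1)), Mul(Function('m')(1), Pow(838130, -1))) = Add(Mul(1594226, Pow(1798012, -1)), Mul(Add(8, Mul(4, Pow(Add(2, 1), 2))), Pow(838130, -1))) = Add(Mul(1594226, Rational(1, 1798012)), Mul(Add(8, Mul(4, Pow(3, 2))), Rational(1, 838130))) = Add(Rational(797113, 899006), Mul(Add(8, Mul(4, 9)), Rational(1, 838130))) = Add(Rational(797113, 899006), Mul(Add(8, 36), Rational(1, 838130))) = Add(Rational(797113, 899006), Mul(44, Rational(1, 838130))) = Add(Rational(797113, 899006), Rational(22, 419065)) = Rational(334061937477, 376741949390)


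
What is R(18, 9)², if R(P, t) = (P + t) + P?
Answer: 2025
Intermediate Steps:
R(P, t) = t + 2*P
R(18, 9)² = (9 + 2*18)² = (9 + 36)² = 45² = 2025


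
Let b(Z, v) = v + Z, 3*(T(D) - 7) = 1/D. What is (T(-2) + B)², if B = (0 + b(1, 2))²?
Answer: 9025/36 ≈ 250.69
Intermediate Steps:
T(D) = 7 + 1/(3*D)
b(Z, v) = Z + v
B = 9 (B = (0 + (1 + 2))² = (0 + 3)² = 3² = 9)
(T(-2) + B)² = ((7 + (⅓)/(-2)) + 9)² = ((7 + (⅓)*(-½)) + 9)² = ((7 - ⅙) + 9)² = (41/6 + 9)² = (95/6)² = 9025/36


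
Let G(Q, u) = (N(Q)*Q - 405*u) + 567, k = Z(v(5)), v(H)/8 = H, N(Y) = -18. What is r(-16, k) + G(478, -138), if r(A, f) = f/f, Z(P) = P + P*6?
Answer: 47854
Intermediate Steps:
v(H) = 8*H
Z(P) = 7*P (Z(P) = P + 6*P = 7*P)
k = 280 (k = 7*(8*5) = 7*40 = 280)
r(A, f) = 1
G(Q, u) = 567 - 405*u - 18*Q (G(Q, u) = (-18*Q - 405*u) + 567 = (-405*u - 18*Q) + 567 = 567 - 405*u - 18*Q)
r(-16, k) + G(478, -138) = 1 + (567 - 405*(-138) - 18*478) = 1 + (567 + 55890 - 8604) = 1 + 47853 = 47854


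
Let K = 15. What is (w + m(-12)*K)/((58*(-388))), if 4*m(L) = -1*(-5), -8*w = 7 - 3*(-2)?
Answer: -137/180032 ≈ -0.00076098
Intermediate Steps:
w = -13/8 (w = -(7 - 3*(-2))/8 = -(7 + 6)/8 = -1/8*13 = -13/8 ≈ -1.6250)
m(L) = 5/4 (m(L) = (-1*(-5))/4 = (1/4)*5 = 5/4)
(w + m(-12)*K)/((58*(-388))) = (-13/8 + (5/4)*15)/((58*(-388))) = (-13/8 + 75/4)/(-22504) = (137/8)*(-1/22504) = -137/180032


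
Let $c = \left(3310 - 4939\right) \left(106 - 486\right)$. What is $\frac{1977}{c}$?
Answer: $\frac{659}{206340} \approx 0.0031938$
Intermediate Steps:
$c = 619020$ ($c = \left(-1629\right) \left(-380\right) = 619020$)
$\frac{1977}{c} = \frac{1977}{619020} = 1977 \cdot \frac{1}{619020} = \frac{659}{206340}$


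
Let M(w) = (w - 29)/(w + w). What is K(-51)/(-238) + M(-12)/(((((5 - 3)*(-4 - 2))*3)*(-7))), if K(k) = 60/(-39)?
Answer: 17701/1336608 ≈ 0.013243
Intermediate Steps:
K(k) = -20/13 (K(k) = 60*(-1/39) = -20/13)
M(w) = (-29 + w)/(2*w) (M(w) = (-29 + w)/((2*w)) = (-29 + w)*(1/(2*w)) = (-29 + w)/(2*w))
K(-51)/(-238) + M(-12)/(((((5 - 3)*(-4 - 2))*3)*(-7))) = -20/13/(-238) + ((½)*(-29 - 12)/(-12))/(((((5 - 3)*(-4 - 2))*3)*(-7))) = -20/13*(-1/238) + ((½)*(-1/12)*(-41))/((((2*(-6))*3)*(-7))) = 10/1547 + 41/(24*((-12*3*(-7)))) = 10/1547 + 41/(24*((-36*(-7)))) = 10/1547 + (41/24)/252 = 10/1547 + (41/24)*(1/252) = 10/1547 + 41/6048 = 17701/1336608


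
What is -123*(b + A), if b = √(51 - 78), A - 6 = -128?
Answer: 15006 - 369*I*√3 ≈ 15006.0 - 639.13*I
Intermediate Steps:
A = -122 (A = 6 - 128 = -122)
b = 3*I*√3 (b = √(-27) = 3*I*√3 ≈ 5.1962*I)
-123*(b + A) = -123*(3*I*√3 - 122) = -123*(-122 + 3*I*√3) = 15006 - 369*I*√3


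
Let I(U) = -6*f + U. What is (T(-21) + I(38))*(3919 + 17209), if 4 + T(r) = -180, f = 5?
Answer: -3718528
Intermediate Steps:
I(U) = -30 + U (I(U) = -6*5 + U = -30 + U)
T(r) = -184 (T(r) = -4 - 180 = -184)
(T(-21) + I(38))*(3919 + 17209) = (-184 + (-30 + 38))*(3919 + 17209) = (-184 + 8)*21128 = -176*21128 = -3718528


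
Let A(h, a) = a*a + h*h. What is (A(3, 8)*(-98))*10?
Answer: -71540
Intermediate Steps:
A(h, a) = a² + h²
(A(3, 8)*(-98))*10 = ((8² + 3²)*(-98))*10 = ((64 + 9)*(-98))*10 = (73*(-98))*10 = -7154*10 = -71540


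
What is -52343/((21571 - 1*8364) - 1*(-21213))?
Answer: -52343/34420 ≈ -1.5207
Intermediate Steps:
-52343/((21571 - 1*8364) - 1*(-21213)) = -52343/((21571 - 8364) + 21213) = -52343/(13207 + 21213) = -52343/34420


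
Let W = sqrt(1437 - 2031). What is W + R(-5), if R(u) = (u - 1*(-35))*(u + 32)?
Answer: 810 + 3*I*sqrt(66) ≈ 810.0 + 24.372*I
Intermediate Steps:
R(u) = (32 + u)*(35 + u) (R(u) = (u + 35)*(32 + u) = (35 + u)*(32 + u) = (32 + u)*(35 + u))
W = 3*I*sqrt(66) (W = sqrt(-594) = 3*I*sqrt(66) ≈ 24.372*I)
W + R(-5) = 3*I*sqrt(66) + (1120 + (-5)**2 + 67*(-5)) = 3*I*sqrt(66) + (1120 + 25 - 335) = 3*I*sqrt(66) + 810 = 810 + 3*I*sqrt(66)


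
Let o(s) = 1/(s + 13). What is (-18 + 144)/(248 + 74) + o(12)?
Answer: 248/575 ≈ 0.43130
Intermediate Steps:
o(s) = 1/(13 + s)
(-18 + 144)/(248 + 74) + o(12) = (-18 + 144)/(248 + 74) + 1/(13 + 12) = 126/322 + 1/25 = 126*(1/322) + 1/25 = 9/23 + 1/25 = 248/575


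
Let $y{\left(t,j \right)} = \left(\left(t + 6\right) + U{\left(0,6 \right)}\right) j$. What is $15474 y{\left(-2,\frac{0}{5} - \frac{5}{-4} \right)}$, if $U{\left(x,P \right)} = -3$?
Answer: $\frac{38685}{2} \approx 19343.0$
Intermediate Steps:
$y{\left(t,j \right)} = j \left(3 + t\right)$ ($y{\left(t,j \right)} = \left(\left(t + 6\right) - 3\right) j = \left(\left(6 + t\right) - 3\right) j = \left(3 + t\right) j = j \left(3 + t\right)$)
$15474 y{\left(-2,\frac{0}{5} - \frac{5}{-4} \right)} = 15474 \left(\frac{0}{5} - \frac{5}{-4}\right) \left(3 - 2\right) = 15474 \left(0 \cdot \frac{1}{5} - - \frac{5}{4}\right) 1 = 15474 \left(0 + \frac{5}{4}\right) 1 = 15474 \cdot \frac{5}{4} \cdot 1 = 15474 \cdot \frac{5}{4} = \frac{38685}{2}$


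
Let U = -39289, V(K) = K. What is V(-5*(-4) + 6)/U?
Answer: -26/39289 ≈ -0.00066176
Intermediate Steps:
V(-5*(-4) + 6)/U = (-5*(-4) + 6)/(-39289) = (20 + 6)*(-1/39289) = 26*(-1/39289) = -26/39289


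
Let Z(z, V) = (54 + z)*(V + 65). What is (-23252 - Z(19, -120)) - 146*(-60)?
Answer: -10477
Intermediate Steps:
Z(z, V) = (54 + z)*(65 + V)
(-23252 - Z(19, -120)) - 146*(-60) = (-23252 - (3510 + 54*(-120) + 65*19 - 120*19)) - 146*(-60) = (-23252 - (3510 - 6480 + 1235 - 2280)) - 1*(-8760) = (-23252 - 1*(-4015)) + 8760 = (-23252 + 4015) + 8760 = -19237 + 8760 = -10477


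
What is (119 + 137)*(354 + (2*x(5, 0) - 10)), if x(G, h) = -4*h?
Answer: 88064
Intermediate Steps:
(119 + 137)*(354 + (2*x(5, 0) - 10)) = (119 + 137)*(354 + (2*(-4*0) - 10)) = 256*(354 + (2*0 - 10)) = 256*(354 + (0 - 10)) = 256*(354 - 10) = 256*344 = 88064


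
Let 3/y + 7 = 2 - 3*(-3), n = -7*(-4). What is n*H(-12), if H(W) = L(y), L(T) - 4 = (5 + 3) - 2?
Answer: 280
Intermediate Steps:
n = 28
y = ¾ (y = 3/(-7 + (2 - 3*(-3))) = 3/(-7 + (2 + 9)) = 3/(-7 + 11) = 3/4 = 3*(¼) = ¾ ≈ 0.75000)
L(T) = 10 (L(T) = 4 + ((5 + 3) - 2) = 4 + (8 - 2) = 4 + 6 = 10)
H(W) = 10
n*H(-12) = 28*10 = 280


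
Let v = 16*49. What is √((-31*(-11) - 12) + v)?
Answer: √1113 ≈ 33.362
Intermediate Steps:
v = 784
√((-31*(-11) - 12) + v) = √((-31*(-11) - 12) + 784) = √((341 - 12) + 784) = √(329 + 784) = √1113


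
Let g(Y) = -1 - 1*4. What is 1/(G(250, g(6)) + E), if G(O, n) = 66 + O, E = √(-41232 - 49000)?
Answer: 79/47522 - I*√22558/95044 ≈ 0.0016624 - 0.0015802*I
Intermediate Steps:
E = 2*I*√22558 (E = √(-90232) = 2*I*√22558 ≈ 300.39*I)
g(Y) = -5 (g(Y) = -1 - 4 = -5)
1/(G(250, g(6)) + E) = 1/((66 + 250) + 2*I*√22558) = 1/(316 + 2*I*√22558)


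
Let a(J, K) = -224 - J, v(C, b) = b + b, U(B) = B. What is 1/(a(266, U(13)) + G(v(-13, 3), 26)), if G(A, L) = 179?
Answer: -1/311 ≈ -0.0032154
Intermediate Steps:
v(C, b) = 2*b
1/(a(266, U(13)) + G(v(-13, 3), 26)) = 1/((-224 - 1*266) + 179) = 1/((-224 - 266) + 179) = 1/(-490 + 179) = 1/(-311) = -1/311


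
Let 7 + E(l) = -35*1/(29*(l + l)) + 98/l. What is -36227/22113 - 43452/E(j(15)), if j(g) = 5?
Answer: -39825541079/11432421 ≈ -3483.6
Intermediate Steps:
E(l) = -7 + 5649/(58*l) (E(l) = -7 + (-35*1/(29*(l + l)) + 98/l) = -7 + (-35*1/(58*l) + 98/l) = -7 + (-35/(58*l) + 98/l) = -7 + 5649/(58*l))
-36227/22113 - 43452/E(j(15)) = -36227/22113 - 43452/(-7 + (5649/58)/5) = -36227*1/22113 - 43452/(-7 + (5649/58)*(⅕)) = -36227/22113 - 43452/(-7 + 5649/290) = -36227/22113 - 43452/3619/290 = -36227/22113 - 43452*290/3619 = -36227/22113 - 12601080/3619 = -39825541079/11432421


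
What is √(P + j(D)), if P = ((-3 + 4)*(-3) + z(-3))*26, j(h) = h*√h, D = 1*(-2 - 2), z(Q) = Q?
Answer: 2*√(-39 - 2*I) ≈ 0.32015 - 12.494*I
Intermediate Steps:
D = -4 (D = 1*(-4) = -4)
j(h) = h^(3/2)
P = -156 (P = ((-3 + 4)*(-3) - 3)*26 = (1*(-3) - 3)*26 = (-3 - 3)*26 = -6*26 = -156)
√(P + j(D)) = √(-156 + (-4)^(3/2)) = √(-156 - 8*I)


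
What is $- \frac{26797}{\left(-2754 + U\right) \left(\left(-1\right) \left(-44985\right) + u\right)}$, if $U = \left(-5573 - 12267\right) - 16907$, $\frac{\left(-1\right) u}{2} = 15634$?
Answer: $\frac{26797}{514401217} \approx 5.2094 \cdot 10^{-5}$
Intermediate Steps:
$u = -31268$ ($u = \left(-2\right) 15634 = -31268$)
$U = -34747$ ($U = -17840 - 16907 = -34747$)
$- \frac{26797}{\left(-2754 + U\right) \left(\left(-1\right) \left(-44985\right) + u\right)} = - \frac{26797}{\left(-2754 - 34747\right) \left(\left(-1\right) \left(-44985\right) - 31268\right)} = - \frac{26797}{\left(-37501\right) \left(44985 - 31268\right)} = - \frac{26797}{\left(-37501\right) 13717} = - \frac{26797}{-514401217} = \left(-26797\right) \left(- \frac{1}{514401217}\right) = \frac{26797}{514401217}$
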